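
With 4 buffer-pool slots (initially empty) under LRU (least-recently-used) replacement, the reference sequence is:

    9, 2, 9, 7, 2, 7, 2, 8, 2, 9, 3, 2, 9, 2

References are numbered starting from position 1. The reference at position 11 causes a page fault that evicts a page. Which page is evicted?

pos 1: 9 -> miss, frames (9)
pos 2: 2 -> miss, frames (9 2)
pos 3: 9 -> hit
pos 4: 7 -> miss, frames (2 9 7)
pos 5: 2 -> hit
pos 6: 7 -> hit
pos 7: 2 -> hit
pos 8: 8 -> miss, frames (9 7 2 8)
pos 9: 2 -> hit
pos 10: 9 -> hit
pos 11: 3 -> miss, evict 7, frames (8 2 9 3)
At position 11, page 7 is evicted.

7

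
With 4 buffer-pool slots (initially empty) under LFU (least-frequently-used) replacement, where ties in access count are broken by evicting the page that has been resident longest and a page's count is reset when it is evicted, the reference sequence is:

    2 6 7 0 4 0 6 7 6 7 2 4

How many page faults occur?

2 -> miss, frames [2]
6 -> miss, frames [2, 6]
7 -> miss, frames [2, 6, 7]
0 -> miss, frames [2, 6, 7, 0]
4 -> miss, evict 2, frames [6, 7, 0, 4]
0 -> hit
6 -> hit
7 -> hit
6 -> hit
7 -> hit
2 -> miss, evict 4, frames [6, 7, 0, 2]
4 -> miss, evict 2, frames [6, 7, 0, 4]
Page faults: 7.

7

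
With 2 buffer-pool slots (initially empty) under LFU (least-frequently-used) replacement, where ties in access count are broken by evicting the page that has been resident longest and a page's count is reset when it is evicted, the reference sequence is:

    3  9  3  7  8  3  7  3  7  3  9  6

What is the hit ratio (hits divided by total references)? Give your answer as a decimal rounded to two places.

0.42

3 -> miss, frames {3}
9 -> miss, frames {3,9}
3 -> hit
7 -> miss, evict 9, frames {3,7}
8 -> miss, evict 7, frames {3,8}
3 -> hit
7 -> miss, evict 8, frames {3,7}
3 -> hit
7 -> hit
3 -> hit
9 -> miss, evict 7, frames {3,9}
6 -> miss, evict 9, frames {3,6}
Hits: 5 of 12 references → 5/12 = 0.4167.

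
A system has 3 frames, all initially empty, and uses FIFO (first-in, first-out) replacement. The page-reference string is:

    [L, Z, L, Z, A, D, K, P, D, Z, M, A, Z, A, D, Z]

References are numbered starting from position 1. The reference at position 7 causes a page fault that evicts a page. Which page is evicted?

Z

pos 1: L -> miss, frames {L}
pos 2: Z -> miss, frames {L,Z}
pos 3: L -> hit
pos 4: Z -> hit
pos 5: A -> miss, frames {L,Z,A}
pos 6: D -> miss, evict L, frames {Z,A,D}
pos 7: K -> miss, evict Z, frames {A,D,K}
At position 7, page Z is evicted.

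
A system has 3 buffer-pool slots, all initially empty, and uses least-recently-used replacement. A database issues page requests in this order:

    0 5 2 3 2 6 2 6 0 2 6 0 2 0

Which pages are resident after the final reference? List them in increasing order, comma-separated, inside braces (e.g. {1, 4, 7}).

0 -> miss, frames [0]
5 -> miss, frames [0, 5]
2 -> miss, frames [0, 5, 2]
3 -> miss, evict 0, frames [5, 2, 3]
2 -> hit
6 -> miss, evict 5, frames [3, 2, 6]
2 -> hit
6 -> hit
0 -> miss, evict 3, frames [2, 6, 0]
2 -> hit
6 -> hit
0 -> hit
2 -> hit
0 -> hit

{0, 2, 6}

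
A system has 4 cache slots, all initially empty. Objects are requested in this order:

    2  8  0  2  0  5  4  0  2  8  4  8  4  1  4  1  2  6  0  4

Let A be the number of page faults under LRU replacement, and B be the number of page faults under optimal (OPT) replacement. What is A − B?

3

Under LRU: F F F . . F F . . F . . . F . . . F F F → 10 faults.
Under OPT: F F F . . F F . . . . . . F . . . F . . → 7 faults.
A − B = 10 − 7 = 3.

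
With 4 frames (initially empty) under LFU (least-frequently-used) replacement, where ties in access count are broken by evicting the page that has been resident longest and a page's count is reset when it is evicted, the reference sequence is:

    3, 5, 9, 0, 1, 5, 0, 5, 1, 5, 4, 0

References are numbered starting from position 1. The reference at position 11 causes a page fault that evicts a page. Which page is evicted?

pos 1: 3: fault, frames (3)
pos 2: 5: fault, frames (3 5)
pos 3: 9: fault, frames (3 5 9)
pos 4: 0: fault, frames (3 5 9 0)
pos 5: 1: fault, evict 3, frames (5 9 0 1)
pos 6: 5: hit
pos 7: 0: hit
pos 8: 5: hit
pos 9: 1: hit
pos 10: 5: hit
pos 11: 4: fault, evict 9, frames (5 0 1 4)
At position 11, page 9 is evicted.

9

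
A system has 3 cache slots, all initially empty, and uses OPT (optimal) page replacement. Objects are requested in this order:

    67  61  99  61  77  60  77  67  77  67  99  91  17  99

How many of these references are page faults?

67: fault, frames (67)
61: fault, frames (67 61)
99: fault, frames (67 61 99)
61: hit
77: fault, evict 61, frames (67 99 77)
60: fault, evict 99, frames (67 77 60)
77: hit
67: hit
77: hit
67: hit
99: fault, evict 60, frames (67 77 99)
91: fault, evict 77, frames (67 99 91)
17: fault, evict 91, frames (67 99 17)
99: hit
Page faults: 8.

8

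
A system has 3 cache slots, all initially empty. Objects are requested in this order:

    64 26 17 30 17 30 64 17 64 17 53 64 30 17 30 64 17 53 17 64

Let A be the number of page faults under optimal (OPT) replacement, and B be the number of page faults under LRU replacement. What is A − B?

-2

Under OPT: F F F F . . . . . . F . . F . . . F . . → 7 faults.
Under LRU: F F F F . . F . . . F . F F . . . F . . → 9 faults.
A − B = 7 − 9 = -2.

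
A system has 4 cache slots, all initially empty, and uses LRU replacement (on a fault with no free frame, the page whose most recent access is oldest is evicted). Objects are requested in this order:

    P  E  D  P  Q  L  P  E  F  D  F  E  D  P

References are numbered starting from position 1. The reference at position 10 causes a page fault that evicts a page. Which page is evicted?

L

pos 1: P -> fault, frames (P)
pos 2: E -> fault, frames (P E)
pos 3: D -> fault, frames (P E D)
pos 4: P -> hit
pos 5: Q -> fault, frames (E D P Q)
pos 6: L -> fault, evict E, frames (D P Q L)
pos 7: P -> hit
pos 8: E -> fault, evict D, frames (Q L P E)
pos 9: F -> fault, evict Q, frames (L P E F)
pos 10: D -> fault, evict L, frames (P E F D)
At position 10, page L is evicted.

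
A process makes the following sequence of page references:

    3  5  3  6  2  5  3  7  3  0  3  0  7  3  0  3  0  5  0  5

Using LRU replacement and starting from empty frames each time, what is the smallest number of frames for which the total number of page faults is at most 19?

f=1: 20 faults
f=2: 12 faults
f=3: 9 faults
f=4: 6 faults
f=5: 6 faults
f=6: 6 faults
Smallest f with faults ≤ 19 is 2.

2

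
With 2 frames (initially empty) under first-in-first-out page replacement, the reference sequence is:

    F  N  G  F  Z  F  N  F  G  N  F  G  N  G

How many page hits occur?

F → fault, frames [F]
N → fault, frames [F, N]
G → fault, evict F, frames [N, G]
F → fault, evict N, frames [G, F]
Z → fault, evict G, frames [F, Z]
F → hit
N → fault, evict F, frames [Z, N]
F → fault, evict Z, frames [N, F]
G → fault, evict N, frames [F, G]
N → fault, evict F, frames [G, N]
F → fault, evict G, frames [N, F]
G → fault, evict N, frames [F, G]
N → fault, evict F, frames [G, N]
G → hit
Hits: 2.

2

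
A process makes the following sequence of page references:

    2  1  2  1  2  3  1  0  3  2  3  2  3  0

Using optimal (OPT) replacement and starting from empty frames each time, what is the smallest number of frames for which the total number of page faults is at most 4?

3

f=1: 14 faults
f=2: 6 faults
f=3: 4 faults
f=4: 4 faults
Smallest f with faults ≤ 4 is 3.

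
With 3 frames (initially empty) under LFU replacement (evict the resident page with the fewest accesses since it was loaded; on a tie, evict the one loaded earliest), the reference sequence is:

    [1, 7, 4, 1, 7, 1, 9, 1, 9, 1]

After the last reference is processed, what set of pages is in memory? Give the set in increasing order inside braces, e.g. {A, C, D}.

1: miss, frames {1}
7: miss, frames {1,7}
4: miss, frames {1,7,4}
1: hit
7: hit
1: hit
9: miss, evict 4, frames {1,7,9}
1: hit
9: hit
1: hit

{1, 7, 9}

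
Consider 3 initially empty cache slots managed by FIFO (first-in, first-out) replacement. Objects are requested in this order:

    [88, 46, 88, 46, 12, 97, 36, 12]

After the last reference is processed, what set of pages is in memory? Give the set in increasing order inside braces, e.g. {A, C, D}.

88 → fault, frames (88)
46 → fault, frames (88 46)
88 → hit
46 → hit
12 → fault, frames (88 46 12)
97 → fault, evict 88, frames (46 12 97)
36 → fault, evict 46, frames (12 97 36)
12 → hit

{12, 36, 97}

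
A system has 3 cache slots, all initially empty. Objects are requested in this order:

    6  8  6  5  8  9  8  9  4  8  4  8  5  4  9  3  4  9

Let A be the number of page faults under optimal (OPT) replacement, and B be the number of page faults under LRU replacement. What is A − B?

-1

Under OPT: F F . F . F . . F . . . . . F F . . → 7 faults.
Under LRU: F F . F . F . . F . . . F . F F . . → 8 faults.
A − B = 7 − 8 = -1.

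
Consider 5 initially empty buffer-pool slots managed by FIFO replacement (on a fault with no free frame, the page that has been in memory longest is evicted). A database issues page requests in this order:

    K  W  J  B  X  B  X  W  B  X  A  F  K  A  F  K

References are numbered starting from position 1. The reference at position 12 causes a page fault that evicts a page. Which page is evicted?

W

pos 1: K -> miss, frames {K}
pos 2: W -> miss, frames {K,W}
pos 3: J -> miss, frames {K,W,J}
pos 4: B -> miss, frames {K,W,J,B}
pos 5: X -> miss, frames {K,W,J,B,X}
pos 6: B -> hit
pos 7: X -> hit
pos 8: W -> hit
pos 9: B -> hit
pos 10: X -> hit
pos 11: A -> miss, evict K, frames {W,J,B,X,A}
pos 12: F -> miss, evict W, frames {J,B,X,A,F}
At position 12, page W is evicted.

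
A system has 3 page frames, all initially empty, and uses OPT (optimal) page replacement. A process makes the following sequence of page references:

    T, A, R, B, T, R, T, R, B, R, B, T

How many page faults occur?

T: miss, frames {T}
A: miss, frames {T,A}
R: miss, frames {T,A,R}
B: miss, evict A, frames {T,R,B}
T: hit
R: hit
T: hit
R: hit
B: hit
R: hit
B: hit
T: hit
Page faults: 4.

4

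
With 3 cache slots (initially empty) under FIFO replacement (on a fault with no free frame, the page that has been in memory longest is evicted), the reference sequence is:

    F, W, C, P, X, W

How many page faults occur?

F -> miss, frames (F)
W -> miss, frames (F W)
C -> miss, frames (F W C)
P -> miss, evict F, frames (W C P)
X -> miss, evict W, frames (C P X)
W -> miss, evict C, frames (P X W)
Page faults: 6.

6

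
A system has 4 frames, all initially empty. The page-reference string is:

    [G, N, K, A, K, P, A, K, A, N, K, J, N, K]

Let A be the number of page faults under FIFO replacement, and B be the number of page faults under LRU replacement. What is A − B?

Under FIFO: F F F F . F . . . . . F F F → 8 faults.
Under LRU: F F F F . F . . . . . F . . → 6 faults.
A − B = 8 − 6 = 2.

2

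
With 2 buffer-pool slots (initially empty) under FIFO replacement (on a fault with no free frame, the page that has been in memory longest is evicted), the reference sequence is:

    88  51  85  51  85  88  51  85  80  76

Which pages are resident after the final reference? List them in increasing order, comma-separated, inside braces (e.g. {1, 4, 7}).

{76, 80}

88: miss, frames [88]
51: miss, frames [88, 51]
85: miss, evict 88, frames [51, 85]
51: hit
85: hit
88: miss, evict 51, frames [85, 88]
51: miss, evict 85, frames [88, 51]
85: miss, evict 88, frames [51, 85]
80: miss, evict 51, frames [85, 80]
76: miss, evict 85, frames [80, 76]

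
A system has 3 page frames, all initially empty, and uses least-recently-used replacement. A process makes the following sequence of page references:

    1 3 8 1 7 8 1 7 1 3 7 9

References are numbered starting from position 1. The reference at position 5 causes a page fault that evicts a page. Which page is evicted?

3

pos 1: 1: fault, frames {1}
pos 2: 3: fault, frames {1,3}
pos 3: 8: fault, frames {1,3,8}
pos 4: 1: hit
pos 5: 7: fault, evict 3, frames {8,1,7}
At position 5, page 3 is evicted.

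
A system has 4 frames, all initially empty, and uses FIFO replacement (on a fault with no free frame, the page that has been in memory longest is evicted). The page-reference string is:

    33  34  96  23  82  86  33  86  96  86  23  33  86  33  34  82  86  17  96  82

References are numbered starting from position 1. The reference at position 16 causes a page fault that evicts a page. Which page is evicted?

33

pos 1: 33 → fault, frames [33]
pos 2: 34 → fault, frames [33, 34]
pos 3: 96 → fault, frames [33, 34, 96]
pos 4: 23 → fault, frames [33, 34, 96, 23]
pos 5: 82 → fault, evict 33, frames [34, 96, 23, 82]
pos 6: 86 → fault, evict 34, frames [96, 23, 82, 86]
pos 7: 33 → fault, evict 96, frames [23, 82, 86, 33]
pos 8: 86 → hit
pos 9: 96 → fault, evict 23, frames [82, 86, 33, 96]
pos 10: 86 → hit
pos 11: 23 → fault, evict 82, frames [86, 33, 96, 23]
pos 12: 33 → hit
pos 13: 86 → hit
pos 14: 33 → hit
pos 15: 34 → fault, evict 86, frames [33, 96, 23, 34]
pos 16: 82 → fault, evict 33, frames [96, 23, 34, 82]
At position 16, page 33 is evicted.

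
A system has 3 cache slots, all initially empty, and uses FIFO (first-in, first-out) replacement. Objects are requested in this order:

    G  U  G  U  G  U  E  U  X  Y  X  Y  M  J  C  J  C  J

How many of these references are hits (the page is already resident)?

G → miss, frames (G)
U → miss, frames (G U)
G → hit
U → hit
G → hit
U → hit
E → miss, frames (G U E)
U → hit
X → miss, evict G, frames (U E X)
Y → miss, evict U, frames (E X Y)
X → hit
Y → hit
M → miss, evict E, frames (X Y M)
J → miss, evict X, frames (Y M J)
C → miss, evict Y, frames (M J C)
J → hit
C → hit
J → hit
Hits: 10.

10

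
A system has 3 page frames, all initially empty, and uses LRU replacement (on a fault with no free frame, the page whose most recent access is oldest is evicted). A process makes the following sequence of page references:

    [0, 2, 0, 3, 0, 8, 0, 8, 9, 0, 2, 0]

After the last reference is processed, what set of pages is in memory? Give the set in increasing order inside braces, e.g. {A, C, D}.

{0, 2, 9}

0 → fault, frames (0)
2 → fault, frames (0 2)
0 → hit
3 → fault, frames (2 0 3)
0 → hit
8 → fault, evict 2, frames (3 0 8)
0 → hit
8 → hit
9 → fault, evict 3, frames (0 8 9)
0 → hit
2 → fault, evict 8, frames (9 0 2)
0 → hit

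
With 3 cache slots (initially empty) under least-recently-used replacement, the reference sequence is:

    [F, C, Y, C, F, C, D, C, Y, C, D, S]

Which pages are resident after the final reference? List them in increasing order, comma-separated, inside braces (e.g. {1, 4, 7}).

F: miss, frames {F}
C: miss, frames {F,C}
Y: miss, frames {F,C,Y}
C: hit
F: hit
C: hit
D: miss, evict Y, frames {F,C,D}
C: hit
Y: miss, evict F, frames {D,C,Y}
C: hit
D: hit
S: miss, evict Y, frames {C,D,S}

{C, D, S}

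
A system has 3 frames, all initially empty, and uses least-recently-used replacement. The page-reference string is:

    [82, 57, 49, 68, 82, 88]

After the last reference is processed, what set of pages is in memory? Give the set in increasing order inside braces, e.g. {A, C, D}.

82 -> fault, frames (82)
57 -> fault, frames (82 57)
49 -> fault, frames (82 57 49)
68 -> fault, evict 82, frames (57 49 68)
82 -> fault, evict 57, frames (49 68 82)
88 -> fault, evict 49, frames (68 82 88)

{68, 82, 88}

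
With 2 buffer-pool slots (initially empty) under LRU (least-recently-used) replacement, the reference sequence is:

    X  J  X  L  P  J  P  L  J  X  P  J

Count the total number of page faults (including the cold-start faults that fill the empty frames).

10

X → miss, frames {X}
J → miss, frames {X,J}
X → hit
L → miss, evict J, frames {X,L}
P → miss, evict X, frames {L,P}
J → miss, evict L, frames {P,J}
P → hit
L → miss, evict J, frames {P,L}
J → miss, evict P, frames {L,J}
X → miss, evict L, frames {J,X}
P → miss, evict J, frames {X,P}
J → miss, evict X, frames {P,J}
Page faults: 10.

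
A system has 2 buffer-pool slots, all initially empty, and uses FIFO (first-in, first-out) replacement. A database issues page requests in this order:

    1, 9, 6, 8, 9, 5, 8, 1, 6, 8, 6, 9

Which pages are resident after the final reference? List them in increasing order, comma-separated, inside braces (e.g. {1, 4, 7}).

{8, 9}

1 → miss, frames {1}
9 → miss, frames {1,9}
6 → miss, evict 1, frames {9,6}
8 → miss, evict 9, frames {6,8}
9 → miss, evict 6, frames {8,9}
5 → miss, evict 8, frames {9,5}
8 → miss, evict 9, frames {5,8}
1 → miss, evict 5, frames {8,1}
6 → miss, evict 8, frames {1,6}
8 → miss, evict 1, frames {6,8}
6 → hit
9 → miss, evict 6, frames {8,9}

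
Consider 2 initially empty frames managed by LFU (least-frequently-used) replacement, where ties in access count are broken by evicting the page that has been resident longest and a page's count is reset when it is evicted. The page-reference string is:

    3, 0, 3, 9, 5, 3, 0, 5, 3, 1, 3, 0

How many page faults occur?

3: miss, frames [3]
0: miss, frames [3, 0]
3: hit
9: miss, evict 0, frames [3, 9]
5: miss, evict 9, frames [3, 5]
3: hit
0: miss, evict 5, frames [3, 0]
5: miss, evict 0, frames [3, 5]
3: hit
1: miss, evict 5, frames [3, 1]
3: hit
0: miss, evict 1, frames [3, 0]
Page faults: 8.

8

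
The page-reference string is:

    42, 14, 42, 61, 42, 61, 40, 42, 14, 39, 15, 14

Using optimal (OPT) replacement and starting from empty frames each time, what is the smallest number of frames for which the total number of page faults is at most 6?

f=1: 12 faults
f=2: 7 faults
f=3: 6 faults
f=4: 6 faults
f=5: 6 faults
f=6: 6 faults
Smallest f with faults ≤ 6 is 3.

3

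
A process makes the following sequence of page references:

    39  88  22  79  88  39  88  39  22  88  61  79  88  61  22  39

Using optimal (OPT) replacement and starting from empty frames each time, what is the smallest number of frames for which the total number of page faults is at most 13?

2

f=1: 16 faults
f=2: 11 faults
f=3: 8 faults
f=4: 6 faults
f=5: 5 faults
Smallest f with faults ≤ 13 is 2.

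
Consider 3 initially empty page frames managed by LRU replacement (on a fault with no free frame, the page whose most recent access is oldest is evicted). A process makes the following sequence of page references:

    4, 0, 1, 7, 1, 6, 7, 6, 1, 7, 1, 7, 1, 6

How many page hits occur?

4: fault, frames {4}
0: fault, frames {4,0}
1: fault, frames {4,0,1}
7: fault, evict 4, frames {0,1,7}
1: hit
6: fault, evict 0, frames {7,1,6}
7: hit
6: hit
1: hit
7: hit
1: hit
7: hit
1: hit
6: hit
Hits: 9.

9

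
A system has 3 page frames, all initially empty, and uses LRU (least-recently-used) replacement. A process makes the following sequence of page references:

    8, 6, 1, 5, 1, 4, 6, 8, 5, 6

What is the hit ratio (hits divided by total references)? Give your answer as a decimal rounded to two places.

8 → miss, frames [8]
6 → miss, frames [8, 6]
1 → miss, frames [8, 6, 1]
5 → miss, evict 8, frames [6, 1, 5]
1 → hit
4 → miss, evict 6, frames [5, 1, 4]
6 → miss, evict 5, frames [1, 4, 6]
8 → miss, evict 1, frames [4, 6, 8]
5 → miss, evict 4, frames [6, 8, 5]
6 → hit
Hits: 2 of 10 references → 2/10 = 0.2000.

0.20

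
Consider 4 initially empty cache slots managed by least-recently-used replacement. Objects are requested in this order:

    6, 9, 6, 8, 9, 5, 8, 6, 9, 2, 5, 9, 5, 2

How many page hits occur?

6: fault, frames (6)
9: fault, frames (6 9)
6: hit
8: fault, frames (9 6 8)
9: hit
5: fault, frames (6 8 9 5)
8: hit
6: hit
9: hit
2: fault, evict 5, frames (8 6 9 2)
5: fault, evict 8, frames (6 9 2 5)
9: hit
5: hit
2: hit
Hits: 8.

8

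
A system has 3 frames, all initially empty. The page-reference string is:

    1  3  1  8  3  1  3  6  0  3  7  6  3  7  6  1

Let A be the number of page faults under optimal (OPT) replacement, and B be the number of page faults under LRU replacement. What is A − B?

-1

Under OPT: F F . F . . . F F . F . . . . F → 7 faults.
Under LRU: F F . F . . . F F . F F . . . F → 8 faults.
A − B = 7 − 8 = -1.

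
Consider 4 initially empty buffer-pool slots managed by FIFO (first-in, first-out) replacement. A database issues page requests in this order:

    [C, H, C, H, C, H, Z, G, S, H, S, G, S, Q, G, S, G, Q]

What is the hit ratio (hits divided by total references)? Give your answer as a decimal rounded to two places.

0.67

C: miss, frames [C]
H: miss, frames [C, H]
C: hit
H: hit
C: hit
H: hit
Z: miss, frames [C, H, Z]
G: miss, frames [C, H, Z, G]
S: miss, evict C, frames [H, Z, G, S]
H: hit
S: hit
G: hit
S: hit
Q: miss, evict H, frames [Z, G, S, Q]
G: hit
S: hit
G: hit
Q: hit
Hits: 12 of 18 references → 12/18 = 0.6667.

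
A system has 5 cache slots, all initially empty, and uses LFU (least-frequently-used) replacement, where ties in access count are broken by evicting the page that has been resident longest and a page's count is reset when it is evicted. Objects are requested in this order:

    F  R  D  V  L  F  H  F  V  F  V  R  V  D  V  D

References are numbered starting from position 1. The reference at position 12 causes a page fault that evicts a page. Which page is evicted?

pos 1: F → fault, frames [F]
pos 2: R → fault, frames [F, R]
pos 3: D → fault, frames [F, R, D]
pos 4: V → fault, frames [F, R, D, V]
pos 5: L → fault, frames [F, R, D, V, L]
pos 6: F → hit
pos 7: H → fault, evict R, frames [F, D, V, L, H]
pos 8: F → hit
pos 9: V → hit
pos 10: F → hit
pos 11: V → hit
pos 12: R → fault, evict D, frames [F, V, L, H, R]
At position 12, page D is evicted.

D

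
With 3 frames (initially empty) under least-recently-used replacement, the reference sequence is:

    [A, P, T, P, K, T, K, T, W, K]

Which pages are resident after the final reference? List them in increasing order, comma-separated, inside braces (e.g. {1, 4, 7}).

{K, T, W}

A -> fault, frames [A]
P -> fault, frames [A, P]
T -> fault, frames [A, P, T]
P -> hit
K -> fault, evict A, frames [T, P, K]
T -> hit
K -> hit
T -> hit
W -> fault, evict P, frames [K, T, W]
K -> hit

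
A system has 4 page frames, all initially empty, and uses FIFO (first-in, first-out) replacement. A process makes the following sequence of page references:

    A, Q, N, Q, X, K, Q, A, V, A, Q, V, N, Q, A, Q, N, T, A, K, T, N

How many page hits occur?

A: miss, frames {A}
Q: miss, frames {A,Q}
N: miss, frames {A,Q,N}
Q: hit
X: miss, frames {A,Q,N,X}
K: miss, evict A, frames {Q,N,X,K}
Q: hit
A: miss, evict Q, frames {N,X,K,A}
V: miss, evict N, frames {X,K,A,V}
A: hit
Q: miss, evict X, frames {K,A,V,Q}
V: hit
N: miss, evict K, frames {A,V,Q,N}
Q: hit
A: hit
Q: hit
N: hit
T: miss, evict A, frames {V,Q,N,T}
A: miss, evict V, frames {Q,N,T,A}
K: miss, evict Q, frames {N,T,A,K}
T: hit
N: hit
Hits: 10.

10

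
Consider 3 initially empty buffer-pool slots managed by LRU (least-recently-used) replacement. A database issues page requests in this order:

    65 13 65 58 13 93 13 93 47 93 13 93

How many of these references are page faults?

65 → miss, frames [65]
13 → miss, frames [65, 13]
65 → hit
58 → miss, frames [13, 65, 58]
13 → hit
93 → miss, evict 65, frames [58, 13, 93]
13 → hit
93 → hit
47 → miss, evict 58, frames [13, 93, 47]
93 → hit
13 → hit
93 → hit
Page faults: 5.

5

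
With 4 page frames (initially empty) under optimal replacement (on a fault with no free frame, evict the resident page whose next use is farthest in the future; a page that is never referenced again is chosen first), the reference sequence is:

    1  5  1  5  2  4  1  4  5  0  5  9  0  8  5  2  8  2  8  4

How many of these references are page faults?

8

1: fault, frames [1]
5: fault, frames [1, 5]
1: hit
5: hit
2: fault, frames [1, 5, 2]
4: fault, frames [1, 5, 2, 4]
1: hit
4: hit
5: hit
0: fault, evict 1, frames [5, 2, 4, 0]
5: hit
9: fault, evict 4, frames [5, 2, 0, 9]
0: hit
8: fault, evict 9, frames [5, 2, 0, 8]
5: hit
2: hit
8: hit
2: hit
8: hit
4: fault, evict 8, frames [5, 2, 0, 4]
Page faults: 8.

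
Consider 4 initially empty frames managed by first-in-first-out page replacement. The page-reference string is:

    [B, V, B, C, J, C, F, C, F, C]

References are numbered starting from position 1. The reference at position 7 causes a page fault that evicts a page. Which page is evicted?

B

pos 1: B -> miss, frames (B)
pos 2: V -> miss, frames (B V)
pos 3: B -> hit
pos 4: C -> miss, frames (B V C)
pos 5: J -> miss, frames (B V C J)
pos 6: C -> hit
pos 7: F -> miss, evict B, frames (V C J F)
At position 7, page B is evicted.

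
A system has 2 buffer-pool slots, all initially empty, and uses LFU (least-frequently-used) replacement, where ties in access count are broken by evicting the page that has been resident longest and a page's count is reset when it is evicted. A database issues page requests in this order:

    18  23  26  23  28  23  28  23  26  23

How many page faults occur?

5

18 → miss, frames [18]
23 → miss, frames [18, 23]
26 → miss, evict 18, frames [23, 26]
23 → hit
28 → miss, evict 26, frames [23, 28]
23 → hit
28 → hit
23 → hit
26 → miss, evict 28, frames [23, 26]
23 → hit
Page faults: 5.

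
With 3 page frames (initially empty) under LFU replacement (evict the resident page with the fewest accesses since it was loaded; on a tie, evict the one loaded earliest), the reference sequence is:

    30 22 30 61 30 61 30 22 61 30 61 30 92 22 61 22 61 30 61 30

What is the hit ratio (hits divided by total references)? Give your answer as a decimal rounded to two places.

0.75

30 → miss, frames (30)
22 → miss, frames (30 22)
30 → hit
61 → miss, frames (30 22 61)
30 → hit
61 → hit
30 → hit
22 → hit
61 → hit
30 → hit
61 → hit
30 → hit
92 → miss, evict 22, frames (30 61 92)
22 → miss, evict 92, frames (30 61 22)
61 → hit
22 → hit
61 → hit
30 → hit
61 → hit
30 → hit
Hits: 15 of 20 references → 15/20 = 0.7500.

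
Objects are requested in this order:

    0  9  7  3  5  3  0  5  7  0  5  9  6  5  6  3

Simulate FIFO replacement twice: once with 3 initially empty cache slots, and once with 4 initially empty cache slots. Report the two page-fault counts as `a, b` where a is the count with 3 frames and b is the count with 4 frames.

11, 9

3 frames: F F F F F . F . F . . F F F . F → 11 faults.
4 frames: F F F F F . F . . . . F F . . F → 9 faults.
9 < 11: adding a frame reduced faults, as is typical.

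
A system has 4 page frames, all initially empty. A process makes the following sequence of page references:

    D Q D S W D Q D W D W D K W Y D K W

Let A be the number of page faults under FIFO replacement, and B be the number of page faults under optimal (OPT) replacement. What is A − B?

Under FIFO: F F . F F . . . . . . . F . F F . . → 7 faults.
Under OPT: F F . F F . . . . . . . F . F . . . → 6 faults.
A − B = 7 − 6 = 1.

1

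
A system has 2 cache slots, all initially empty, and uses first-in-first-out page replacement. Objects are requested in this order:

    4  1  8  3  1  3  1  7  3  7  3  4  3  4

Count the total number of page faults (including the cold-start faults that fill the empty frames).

4 -> fault, frames (4)
1 -> fault, frames (4 1)
8 -> fault, evict 4, frames (1 8)
3 -> fault, evict 1, frames (8 3)
1 -> fault, evict 8, frames (3 1)
3 -> hit
1 -> hit
7 -> fault, evict 3, frames (1 7)
3 -> fault, evict 1, frames (7 3)
7 -> hit
3 -> hit
4 -> fault, evict 7, frames (3 4)
3 -> hit
4 -> hit
Page faults: 8.

8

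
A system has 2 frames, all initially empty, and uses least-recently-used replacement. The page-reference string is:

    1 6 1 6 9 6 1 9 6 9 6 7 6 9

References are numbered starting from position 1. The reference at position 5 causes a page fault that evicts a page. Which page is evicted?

1

pos 1: 1 → miss, frames (1)
pos 2: 6 → miss, frames (1 6)
pos 3: 1 → hit
pos 4: 6 → hit
pos 5: 9 → miss, evict 1, frames (6 9)
At position 5, page 1 is evicted.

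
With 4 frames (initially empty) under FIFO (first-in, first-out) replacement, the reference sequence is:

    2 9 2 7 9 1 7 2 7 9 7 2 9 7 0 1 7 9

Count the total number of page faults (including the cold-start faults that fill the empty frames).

5

2 → miss, frames {2}
9 → miss, frames {2,9}
2 → hit
7 → miss, frames {2,9,7}
9 → hit
1 → miss, frames {2,9,7,1}
7 → hit
2 → hit
7 → hit
9 → hit
7 → hit
2 → hit
9 → hit
7 → hit
0 → miss, evict 2, frames {9,7,1,0}
1 → hit
7 → hit
9 → hit
Page faults: 5.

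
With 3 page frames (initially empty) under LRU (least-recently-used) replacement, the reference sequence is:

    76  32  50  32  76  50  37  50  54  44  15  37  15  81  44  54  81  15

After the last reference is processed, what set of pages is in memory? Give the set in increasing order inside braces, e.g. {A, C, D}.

{15, 54, 81}

76: miss, frames {76}
32: miss, frames {76,32}
50: miss, frames {76,32,50}
32: hit
76: hit
50: hit
37: miss, evict 32, frames {76,50,37}
50: hit
54: miss, evict 76, frames {37,50,54}
44: miss, evict 37, frames {50,54,44}
15: miss, evict 50, frames {54,44,15}
37: miss, evict 54, frames {44,15,37}
15: hit
81: miss, evict 44, frames {37,15,81}
44: miss, evict 37, frames {15,81,44}
54: miss, evict 15, frames {81,44,54}
81: hit
15: miss, evict 44, frames {54,81,15}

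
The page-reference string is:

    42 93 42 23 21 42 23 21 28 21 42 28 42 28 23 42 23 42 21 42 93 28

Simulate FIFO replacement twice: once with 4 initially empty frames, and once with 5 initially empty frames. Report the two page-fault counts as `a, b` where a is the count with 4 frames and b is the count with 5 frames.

7, 5

4 frames: F F . F F . . . F . F . . . . . . . . . F . → 7 faults.
5 frames: F F . F F . . . F . . . . . . . . . . . . . → 5 faults.
5 < 7: adding a frame reduced faults, as is typical.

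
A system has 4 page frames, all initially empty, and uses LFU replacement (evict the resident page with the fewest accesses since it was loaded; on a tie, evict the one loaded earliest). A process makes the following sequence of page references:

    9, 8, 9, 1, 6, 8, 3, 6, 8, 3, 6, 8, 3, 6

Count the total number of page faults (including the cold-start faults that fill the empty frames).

9: fault, frames [9]
8: fault, frames [9, 8]
9: hit
1: fault, frames [9, 8, 1]
6: fault, frames [9, 8, 1, 6]
8: hit
3: fault, evict 1, frames [9, 8, 6, 3]
6: hit
8: hit
3: hit
6: hit
8: hit
3: hit
6: hit
Page faults: 5.

5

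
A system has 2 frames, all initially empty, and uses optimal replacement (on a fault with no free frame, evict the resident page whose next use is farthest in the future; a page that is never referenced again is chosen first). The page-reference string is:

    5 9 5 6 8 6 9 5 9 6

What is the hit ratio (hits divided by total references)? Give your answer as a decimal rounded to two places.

5 → miss, frames {5}
9 → miss, frames {5,9}
5 → hit
6 → miss, evict 5, frames {9,6}
8 → miss, evict 9, frames {6,8}
6 → hit
9 → miss, evict 8, frames {6,9}
5 → miss, evict 6, frames {9,5}
9 → hit
6 → miss, evict 5, frames {9,6}
Hits: 3 of 10 references → 3/10 = 0.3000.

0.30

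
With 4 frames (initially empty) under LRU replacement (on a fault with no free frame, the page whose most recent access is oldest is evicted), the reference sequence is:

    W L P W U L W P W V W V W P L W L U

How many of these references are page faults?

W → miss, frames [W]
L → miss, frames [W, L]
P → miss, frames [W, L, P]
W → hit
U → miss, frames [L, P, W, U]
L → hit
W → hit
P → hit
W → hit
V → miss, evict U, frames [L, P, W, V]
W → hit
V → hit
W → hit
P → hit
L → hit
W → hit
L → hit
U → miss, evict V, frames [P, W, L, U]
Page faults: 6.

6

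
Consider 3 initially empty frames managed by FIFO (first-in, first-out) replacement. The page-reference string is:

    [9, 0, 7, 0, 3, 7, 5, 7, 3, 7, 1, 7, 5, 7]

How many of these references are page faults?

9: miss, frames [9]
0: miss, frames [9, 0]
7: miss, frames [9, 0, 7]
0: hit
3: miss, evict 9, frames [0, 7, 3]
7: hit
5: miss, evict 0, frames [7, 3, 5]
7: hit
3: hit
7: hit
1: miss, evict 7, frames [3, 5, 1]
7: miss, evict 3, frames [5, 1, 7]
5: hit
7: hit
Page faults: 7.

7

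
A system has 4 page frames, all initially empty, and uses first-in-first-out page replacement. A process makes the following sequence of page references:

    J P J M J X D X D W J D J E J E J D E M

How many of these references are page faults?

J: miss, frames {J}
P: miss, frames {J,P}
J: hit
M: miss, frames {J,P,M}
J: hit
X: miss, frames {J,P,M,X}
D: miss, evict J, frames {P,M,X,D}
X: hit
D: hit
W: miss, evict P, frames {M,X,D,W}
J: miss, evict M, frames {X,D,W,J}
D: hit
J: hit
E: miss, evict X, frames {D,W,J,E}
J: hit
E: hit
J: hit
D: hit
E: hit
M: miss, evict D, frames {W,J,E,M}
Page faults: 9.

9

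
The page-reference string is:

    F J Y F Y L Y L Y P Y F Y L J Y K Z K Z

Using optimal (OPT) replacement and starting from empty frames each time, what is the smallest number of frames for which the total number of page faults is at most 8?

f=1: 20 faults
f=2: 10 faults
f=3: 9 faults
f=4: 8 faults
f=5: 7 faults
f=6: 7 faults
f=7: 7 faults
Smallest f with faults ≤ 8 is 4.

4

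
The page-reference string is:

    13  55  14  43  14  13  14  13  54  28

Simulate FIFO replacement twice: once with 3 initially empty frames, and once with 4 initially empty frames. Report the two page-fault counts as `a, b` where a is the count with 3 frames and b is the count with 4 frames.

3 frames: F F F F . F . . F F → 7 faults.
4 frames: F F F F . . . . F F → 6 faults.
6 < 7: adding a frame reduced faults, as is typical.

7, 6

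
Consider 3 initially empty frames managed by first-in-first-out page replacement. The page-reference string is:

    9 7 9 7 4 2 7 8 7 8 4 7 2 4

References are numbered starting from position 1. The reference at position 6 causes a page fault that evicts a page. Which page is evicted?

9

pos 1: 9 -> fault, frames [9]
pos 2: 7 -> fault, frames [9, 7]
pos 3: 9 -> hit
pos 4: 7 -> hit
pos 5: 4 -> fault, frames [9, 7, 4]
pos 6: 2 -> fault, evict 9, frames [7, 4, 2]
At position 6, page 9 is evicted.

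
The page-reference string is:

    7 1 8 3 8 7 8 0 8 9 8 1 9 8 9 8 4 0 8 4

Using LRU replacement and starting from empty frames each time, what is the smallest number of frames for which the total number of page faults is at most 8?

5

f=1: 20 faults
f=2: 14 faults
f=3: 10 faults
f=4: 9 faults
f=5: 8 faults
f=6: 7 faults
f=7: 7 faults
Smallest f with faults ≤ 8 is 5.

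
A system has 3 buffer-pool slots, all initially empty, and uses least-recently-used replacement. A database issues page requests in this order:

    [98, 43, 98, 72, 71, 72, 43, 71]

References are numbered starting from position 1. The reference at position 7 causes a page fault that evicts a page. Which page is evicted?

pos 1: 98 → miss, frames [98]
pos 2: 43 → miss, frames [98, 43]
pos 3: 98 → hit
pos 4: 72 → miss, frames [43, 98, 72]
pos 5: 71 → miss, evict 43, frames [98, 72, 71]
pos 6: 72 → hit
pos 7: 43 → miss, evict 98, frames [71, 72, 43]
At position 7, page 98 is evicted.

98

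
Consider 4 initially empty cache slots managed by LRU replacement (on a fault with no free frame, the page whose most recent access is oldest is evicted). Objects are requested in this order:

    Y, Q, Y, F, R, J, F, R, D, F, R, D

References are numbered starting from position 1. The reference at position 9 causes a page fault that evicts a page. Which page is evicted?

Y

pos 1: Y -> fault, frames [Y]
pos 2: Q -> fault, frames [Y, Q]
pos 3: Y -> hit
pos 4: F -> fault, frames [Q, Y, F]
pos 5: R -> fault, frames [Q, Y, F, R]
pos 6: J -> fault, evict Q, frames [Y, F, R, J]
pos 7: F -> hit
pos 8: R -> hit
pos 9: D -> fault, evict Y, frames [J, F, R, D]
At position 9, page Y is evicted.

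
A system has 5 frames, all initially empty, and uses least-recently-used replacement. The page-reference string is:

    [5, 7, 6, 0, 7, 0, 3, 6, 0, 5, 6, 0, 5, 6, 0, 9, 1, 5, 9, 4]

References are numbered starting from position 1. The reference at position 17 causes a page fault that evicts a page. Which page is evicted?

3

pos 1: 5 → fault, frames (5)
pos 2: 7 → fault, frames (5 7)
pos 3: 6 → fault, frames (5 7 6)
pos 4: 0 → fault, frames (5 7 6 0)
pos 5: 7 → hit
pos 6: 0 → hit
pos 7: 3 → fault, frames (5 6 7 0 3)
pos 8: 6 → hit
pos 9: 0 → hit
pos 10: 5 → hit
pos 11: 6 → hit
pos 12: 0 → hit
pos 13: 5 → hit
pos 14: 6 → hit
pos 15: 0 → hit
pos 16: 9 → fault, evict 7, frames (3 5 6 0 9)
pos 17: 1 → fault, evict 3, frames (5 6 0 9 1)
At position 17, page 3 is evicted.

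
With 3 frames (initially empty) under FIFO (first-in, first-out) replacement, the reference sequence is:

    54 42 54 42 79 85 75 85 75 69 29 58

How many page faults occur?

8

54 -> fault, frames {54}
42 -> fault, frames {54,42}
54 -> hit
42 -> hit
79 -> fault, frames {54,42,79}
85 -> fault, evict 54, frames {42,79,85}
75 -> fault, evict 42, frames {79,85,75}
85 -> hit
75 -> hit
69 -> fault, evict 79, frames {85,75,69}
29 -> fault, evict 85, frames {75,69,29}
58 -> fault, evict 75, frames {69,29,58}
Page faults: 8.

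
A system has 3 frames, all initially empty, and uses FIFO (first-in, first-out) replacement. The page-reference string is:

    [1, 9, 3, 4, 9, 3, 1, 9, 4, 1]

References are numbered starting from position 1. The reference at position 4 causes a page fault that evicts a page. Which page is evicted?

pos 1: 1: fault, frames [1]
pos 2: 9: fault, frames [1, 9]
pos 3: 3: fault, frames [1, 9, 3]
pos 4: 4: fault, evict 1, frames [9, 3, 4]
At position 4, page 1 is evicted.

1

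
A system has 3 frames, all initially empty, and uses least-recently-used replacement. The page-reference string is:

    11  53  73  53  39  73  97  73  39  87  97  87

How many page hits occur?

5

11: miss, frames {11}
53: miss, frames {11,53}
73: miss, frames {11,53,73}
53: hit
39: miss, evict 11, frames {73,53,39}
73: hit
97: miss, evict 53, frames {39,73,97}
73: hit
39: hit
87: miss, evict 97, frames {73,39,87}
97: miss, evict 73, frames {39,87,97}
87: hit
Hits: 5.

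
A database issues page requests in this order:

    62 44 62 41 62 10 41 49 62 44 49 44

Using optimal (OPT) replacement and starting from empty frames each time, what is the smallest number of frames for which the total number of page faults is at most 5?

f=1: 12 faults
f=2: 7 faults
f=3: 6 faults
f=4: 5 faults
f=5: 5 faults
Smallest f with faults ≤ 5 is 4.

4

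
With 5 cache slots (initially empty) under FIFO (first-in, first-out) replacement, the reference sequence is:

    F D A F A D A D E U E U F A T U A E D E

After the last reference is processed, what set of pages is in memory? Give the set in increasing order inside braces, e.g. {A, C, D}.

F → miss, frames {F}
D → miss, frames {F,D}
A → miss, frames {F,D,A}
F → hit
A → hit
D → hit
A → hit
D → hit
E → miss, frames {F,D,A,E}
U → miss, frames {F,D,A,E,U}
E → hit
U → hit
F → hit
A → hit
T → miss, evict F, frames {D,A,E,U,T}
U → hit
A → hit
E → hit
D → hit
E → hit

{A, D, E, T, U}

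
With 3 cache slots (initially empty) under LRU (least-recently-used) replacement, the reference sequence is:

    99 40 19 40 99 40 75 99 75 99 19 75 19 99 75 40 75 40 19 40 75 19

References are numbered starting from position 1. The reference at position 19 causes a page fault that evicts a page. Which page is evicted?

pos 1: 99 → miss, frames [99]
pos 2: 40 → miss, frames [99, 40]
pos 3: 19 → miss, frames [99, 40, 19]
pos 4: 40 → hit
pos 5: 99 → hit
pos 6: 40 → hit
pos 7: 75 → miss, evict 19, frames [99, 40, 75]
pos 8: 99 → hit
pos 9: 75 → hit
pos 10: 99 → hit
pos 11: 19 → miss, evict 40, frames [75, 99, 19]
pos 12: 75 → hit
pos 13: 19 → hit
pos 14: 99 → hit
pos 15: 75 → hit
pos 16: 40 → miss, evict 19, frames [99, 75, 40]
pos 17: 75 → hit
pos 18: 40 → hit
pos 19: 19 → miss, evict 99, frames [75, 40, 19]
At position 19, page 99 is evicted.

99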